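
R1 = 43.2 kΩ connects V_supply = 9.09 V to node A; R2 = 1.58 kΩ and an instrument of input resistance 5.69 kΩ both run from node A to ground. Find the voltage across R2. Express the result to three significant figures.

V_out ≈ 0.253 V

R2 ‖ R_L = (1.58 × 5.69)/(1.58 + 5.69) = 1.237 kΩ.
Voltage divider with the loaded lower leg: V_out = 9.09 × 1.237/(43.2 + 1.237) = 9.09 × 0.02783 = 0.2530 V.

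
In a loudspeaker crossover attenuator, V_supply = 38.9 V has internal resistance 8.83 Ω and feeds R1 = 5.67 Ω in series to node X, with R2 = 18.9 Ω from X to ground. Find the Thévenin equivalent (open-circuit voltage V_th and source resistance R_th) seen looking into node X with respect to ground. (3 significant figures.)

R1' = 8.83 + 5.67 = 14.50 Ω (source resistance + R1).
Open-circuit (no load on X): V_th = V_supply · R2/(R1' + R2) = 38.9 × 18.9/(14.50 + 18.9) = 22.01 V.
With V_supply suppressed (replaced by a short), R_th = R1' ‖ R2 = (14.50 × 18.9)/(14.50 + 18.9) = 8.205 Ω.

V_th ≈ 22.0 V, R_th ≈ 8.21 Ω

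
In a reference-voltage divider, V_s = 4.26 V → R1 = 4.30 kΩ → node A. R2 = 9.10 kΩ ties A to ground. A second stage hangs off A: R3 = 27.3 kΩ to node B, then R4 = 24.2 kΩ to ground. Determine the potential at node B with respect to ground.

V_B ≈ 1.29 V

Node A sees R2 in parallel with the series input of stage 2, R3 + R4 = 51.50 kΩ.
R2 ‖ (R3+R4) = 7.733 kΩ.
So V_A = 4.26 × 0.6427 = 2.738 V.
V_B = V_A × 0.4699 = 1.286 V.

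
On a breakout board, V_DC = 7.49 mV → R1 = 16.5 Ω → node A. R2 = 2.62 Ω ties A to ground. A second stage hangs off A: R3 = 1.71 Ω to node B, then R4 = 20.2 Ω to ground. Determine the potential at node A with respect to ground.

The second stage (R3 + R4 = 21.91 Ω) loads node A in parallel with R2.
R2 ‖ (R3+R4) = 2.340 Ω.
V_A = 7.49 × 2.340/(16.5 + 2.340) = 0.9303 mV.

V_A ≈ 0.930 mV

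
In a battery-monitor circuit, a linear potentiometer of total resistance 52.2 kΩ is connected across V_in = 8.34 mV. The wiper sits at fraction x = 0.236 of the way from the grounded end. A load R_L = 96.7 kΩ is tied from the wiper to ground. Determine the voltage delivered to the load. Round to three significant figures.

V_out ≈ 1.79 mV

The pot divides into 39.88 kΩ above the wiper and 12.32 kΩ below.
R_L loads the lower segment: effective lower R = 10.93 kΩ.
Then V_out = V_in · 10.93/(39.88 + 10.93) = 1.794 mV.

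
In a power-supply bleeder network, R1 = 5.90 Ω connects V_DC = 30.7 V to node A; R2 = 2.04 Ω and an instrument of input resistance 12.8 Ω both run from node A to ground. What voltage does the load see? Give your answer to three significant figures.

First combine the lower leg with the load: R2 ‖ R_L = 1.760 Ω.
Now apply the divider: V_out = 30.7 × 0.2297 = 7.052 V.
(Unloaded it would be 7.89 V; the load pulls it down.)

V_out ≈ 7.05 V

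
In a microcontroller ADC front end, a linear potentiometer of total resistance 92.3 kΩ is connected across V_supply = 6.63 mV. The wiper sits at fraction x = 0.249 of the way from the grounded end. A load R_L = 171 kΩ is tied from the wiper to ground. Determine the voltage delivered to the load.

V_out ≈ 1.50 mV

Split the track: R_lower = x·R_p = 22.98 kΩ, R_upper = (1−x)·R_p = 69.32 kΩ.
R_L loads the lower segment: effective lower R = 20.26 kΩ.
V_out = 6.63 × 20.26/(69.32 + 20.26) = 1.500 mV.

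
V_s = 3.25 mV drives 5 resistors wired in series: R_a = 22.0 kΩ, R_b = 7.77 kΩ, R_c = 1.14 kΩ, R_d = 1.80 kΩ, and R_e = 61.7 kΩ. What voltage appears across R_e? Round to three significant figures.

V ≈ 2.12 mV

Series total: ΣR = 22.0 + 7.77 + 1.14 + 1.80 + 61.7 = 94.41 kΩ.
By the voltage-divider rule, V = 3.25 × 61.70/94.41 = 2.124 mV.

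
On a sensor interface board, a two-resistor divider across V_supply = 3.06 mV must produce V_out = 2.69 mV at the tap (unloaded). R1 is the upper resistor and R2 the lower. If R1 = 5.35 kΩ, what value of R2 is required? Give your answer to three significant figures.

R2 ≈ 38.9 kΩ

The divider ratio is R2/(R1+R2) = 2.69/3.06 = 0.8791.
So R2 = R1 · V_out/(V_supply − V_out) = 5.35 × 2.69/(3.06 − 2.69) = 5.35 × 7.270 = 38.90 kΩ.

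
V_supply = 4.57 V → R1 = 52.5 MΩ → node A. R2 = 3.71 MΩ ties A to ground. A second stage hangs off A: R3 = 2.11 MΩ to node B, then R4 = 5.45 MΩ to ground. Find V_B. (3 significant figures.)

Looking into the second stage from A: R3 + R4 = 7.560 MΩ appears in parallel with R2.
Effective lower resistance at A: R2 ‖ 7.560 = 2.489 MΩ.
First divider: V_A = V_supply · 2.489/(52.5 + 2.489) = 0.2068 V.
Stage 2 is unloaded, so V_B = V_A · R4/(R3+R4) = 0.2068 × 5.45/7.560 = 0.1491 V.

V_B ≈ 0.149 V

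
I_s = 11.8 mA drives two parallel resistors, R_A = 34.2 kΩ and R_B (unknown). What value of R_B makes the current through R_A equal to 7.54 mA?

The fraction through R_A equals R_B/(R_A+R_B).
7.54/11.8 = R_B/(R_A + R_B) → R_B = R_A · (0.6390)/(1 − 0.6390) = 34.2 × 1.770 = 60.53 kΩ.

R_B ≈ 60.5 kΩ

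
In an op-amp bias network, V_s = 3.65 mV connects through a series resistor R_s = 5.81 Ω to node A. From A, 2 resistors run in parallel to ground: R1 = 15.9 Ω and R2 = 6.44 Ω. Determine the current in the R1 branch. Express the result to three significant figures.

I ≈ 0.101 mA

Combine the parallel branches: R_p = (1/15.9 + 1/6.44)⁻¹ = 4.584 Ω.
V_A = 3.65 × 4.584/10.39 = 1.610 mV.
I(R1) = V_A / R1 = 1.610/15.9 = 0.1012 mA.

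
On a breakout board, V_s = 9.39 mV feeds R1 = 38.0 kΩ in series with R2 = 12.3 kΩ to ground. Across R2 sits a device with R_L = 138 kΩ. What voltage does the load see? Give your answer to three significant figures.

V_out ≈ 2.15 mV

R2 ‖ R_L = (12.3 × 138)/(12.3 + 138) = 11.29 kΩ.
Then V_out = V_s · R2'/(R1 + R2') = 9.39 × 11.29/49.29 = 2.151 mV.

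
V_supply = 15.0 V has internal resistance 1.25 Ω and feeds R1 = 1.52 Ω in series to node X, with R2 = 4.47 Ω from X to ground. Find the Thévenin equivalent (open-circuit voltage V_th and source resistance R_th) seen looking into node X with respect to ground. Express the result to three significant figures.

V_th ≈ 9.26 V, R_th ≈ 1.71 Ω

R1' = 1.25 + 1.52 = 2.770 Ω (source resistance + R1).
With X open, the divider is unloaded: V_th = 15.0 × 4.47/7.240 = 9.261 V.
Looking into X with the source shorted: R_th = R1'·R2/(R1'+R2) = 2.770 × 4.47/7.240 = 1.710 Ω.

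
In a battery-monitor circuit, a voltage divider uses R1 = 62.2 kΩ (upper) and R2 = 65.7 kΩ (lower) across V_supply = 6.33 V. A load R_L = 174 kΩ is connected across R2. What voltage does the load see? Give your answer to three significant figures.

R2 ‖ R_L = (65.7 × 174)/(65.7 + 174) = 47.69 kΩ.
Then V_out = V_supply · R2'/(R1 + R2') = 6.33 × 47.69/109.9 = 2.747 V.

V_out ≈ 2.75 V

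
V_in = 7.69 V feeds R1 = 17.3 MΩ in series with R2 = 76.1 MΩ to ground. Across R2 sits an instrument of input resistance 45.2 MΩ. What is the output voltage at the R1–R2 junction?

V_out ≈ 4.78 V

The load sits in parallel with R2, giving an effective lower resistance R2' = R2·R_L/(R2+R_L) = 28.36 MΩ.
Now apply the divider: V_out = 7.69 × 0.6211 = 4.776 V.
(Unloaded it would be 6.27 V; the load pulls it down.)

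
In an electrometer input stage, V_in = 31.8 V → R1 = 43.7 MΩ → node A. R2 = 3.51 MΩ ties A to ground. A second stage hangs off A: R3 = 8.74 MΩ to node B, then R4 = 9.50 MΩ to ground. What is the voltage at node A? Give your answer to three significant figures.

The second stage (R3 + R4 = 18.24 MΩ) loads node A in parallel with R2.
Effective lower resistance at A: R2 ‖ 18.24 = 2.944 MΩ.
First divider: V_A = V_in · 2.944/(43.7 + 2.944) = 2.007 V.

V_A ≈ 2.01 V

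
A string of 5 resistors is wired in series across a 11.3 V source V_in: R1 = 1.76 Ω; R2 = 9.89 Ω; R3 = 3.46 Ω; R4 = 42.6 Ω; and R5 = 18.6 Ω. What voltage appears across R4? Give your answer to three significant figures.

V ≈ 6.31 V

ΣR = 1.76 + 9.89 + 3.46 + 42.6 + 18.6 = 76.31 Ω.
By the voltage-divider rule, V = 11.3 × 42.60/76.31 = 6.308 V.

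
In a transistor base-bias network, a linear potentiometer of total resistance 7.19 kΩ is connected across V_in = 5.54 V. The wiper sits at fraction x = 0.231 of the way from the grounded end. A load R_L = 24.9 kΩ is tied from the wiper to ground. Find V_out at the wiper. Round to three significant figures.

Split the track: R_lower = x·R_p = 1.661 kΩ, R_upper = (1−x)·R_p = 5.529 kΩ.
(x·R_p) ‖ R_L = 1.557 kΩ.
V_out = 5.54 × 1.557/(5.529 + 1.557) = 1.217 V.
(Unloaded: V_out = x·V_in = 1.28 V.)

V_out ≈ 1.22 V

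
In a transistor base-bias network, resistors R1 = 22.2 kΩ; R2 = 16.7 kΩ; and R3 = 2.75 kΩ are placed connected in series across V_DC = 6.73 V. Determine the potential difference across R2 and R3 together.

V ≈ 3.14 V

Series total: ΣR = 22.2 + 16.7 + 2.75 = 41.65 kΩ.
R_{R2..R3} = 16.7 + 2.75 = 19.45 kΩ.
Voltage divider: V = V_DC · (19.45 / 41.65) = 6.73 × 0.4670 = 3.143 V.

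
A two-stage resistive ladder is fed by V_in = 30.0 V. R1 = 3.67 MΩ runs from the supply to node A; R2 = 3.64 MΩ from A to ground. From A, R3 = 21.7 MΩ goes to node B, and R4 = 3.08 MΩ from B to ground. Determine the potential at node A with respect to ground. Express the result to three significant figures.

V_A ≈ 13.9 V

The second stage (R3 + R4 = 24.78 MΩ) loads node A in parallel with R2.
R2 ‖ (R3+R4) = 3.174 MΩ.
First divider: V_A = V_in · 3.174/(3.67 + 3.174) = 13.91 V.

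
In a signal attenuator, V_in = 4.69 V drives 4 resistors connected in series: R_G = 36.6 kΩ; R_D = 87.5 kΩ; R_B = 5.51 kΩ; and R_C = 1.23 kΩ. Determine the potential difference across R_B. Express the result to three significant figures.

ΣR = 36.6 + 87.5 + 5.51 + 1.23 = 130.8 kΩ.
V = V_in · R/ΣR = 4.69 × 0.04211 = 0.1975 V.

V ≈ 0.198 V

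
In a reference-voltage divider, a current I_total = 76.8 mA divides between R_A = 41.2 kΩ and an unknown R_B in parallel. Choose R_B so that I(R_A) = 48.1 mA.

In a two-way split, I_A/I_total = R_B/(R_A + R_B).
With f = 0.6263, R_B = R_A · f/(1−f) = 41.2 × 1.676 = 69.05 kΩ.

R_B ≈ 69.0 kΩ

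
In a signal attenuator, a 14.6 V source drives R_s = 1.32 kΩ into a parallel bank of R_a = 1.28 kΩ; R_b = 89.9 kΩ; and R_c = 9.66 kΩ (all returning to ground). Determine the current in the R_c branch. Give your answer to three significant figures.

Parallel bank: R_p = 1/(1/1.28 + 1/89.9 + 1/9.66) = 1.116 kΩ.
V_A = 14.6 × 1.116/2.436 = 6.689 V.
Branch current I = V_A/R_c = 6.689/9.66 = 0.6925 mA.
(Equivalently: I_total = 5.993 mA, then current-divider fraction G_k/ΣG = 0.1155.)

I ≈ 0.692 mA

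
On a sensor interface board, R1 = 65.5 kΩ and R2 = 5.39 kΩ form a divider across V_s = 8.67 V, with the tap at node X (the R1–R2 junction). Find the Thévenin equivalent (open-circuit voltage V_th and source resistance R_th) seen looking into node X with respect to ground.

Open-circuit (no load on X): V_th = V_s · R2/(R1 + R2) = 8.67 × 5.39/(65.50 + 5.39) = 0.6592 V.
Looking into X with the source shorted: R_th = R1·R2/(R1+R2) = 65.50 × 5.39/70.89 = 4.980 kΩ.

V_th ≈ 0.659 V, R_th ≈ 4.98 kΩ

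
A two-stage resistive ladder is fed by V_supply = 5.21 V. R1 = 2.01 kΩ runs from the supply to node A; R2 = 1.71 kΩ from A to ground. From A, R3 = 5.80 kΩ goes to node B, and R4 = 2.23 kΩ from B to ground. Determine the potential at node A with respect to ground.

V_A ≈ 2.15 V

The second stage (R3 + R4 = 8.030 kΩ) loads node A in parallel with R2.
R2 ‖ (R3+R4) = 1.410 kΩ.
So V_A = 5.21 × 0.4122 = 2.148 V.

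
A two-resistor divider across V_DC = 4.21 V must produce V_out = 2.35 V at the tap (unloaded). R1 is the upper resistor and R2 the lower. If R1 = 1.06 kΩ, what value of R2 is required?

R2 ≈ 1.34 kΩ

V_out/V_DC = R2/(R1+R2) = 0.5582.
So R2 = R1 · V_out/(V_DC − V_out) = 1.06 × 2.35/(4.21 − 2.35) = 1.06 × 1.263 = 1.339 kΩ.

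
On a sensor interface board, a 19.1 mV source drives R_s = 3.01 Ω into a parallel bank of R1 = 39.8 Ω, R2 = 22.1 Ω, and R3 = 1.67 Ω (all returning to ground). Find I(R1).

Equivalent of the parallel group: R_p = 1.494 Ω.
Node voltage V_A = V_in · R_p/(R_s + R_p) = 19.1 × 0.3318 = 6.337 mV.
Branch current I = V_A/R1 = 6.337/39.8 = 0.1592 mA.

I ≈ 0.159 mA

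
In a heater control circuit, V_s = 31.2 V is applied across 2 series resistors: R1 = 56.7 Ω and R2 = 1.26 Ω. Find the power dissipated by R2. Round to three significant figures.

The common current is I = 31.2/57.96 = 0.5383 A.
P(R2) = I²·R2 = (0.5383)² × 1.26 = 0.3651 W.

P ≈ 0.365 W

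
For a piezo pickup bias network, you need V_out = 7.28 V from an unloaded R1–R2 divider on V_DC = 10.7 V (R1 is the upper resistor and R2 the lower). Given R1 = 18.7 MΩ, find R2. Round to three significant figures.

R2 ≈ 39.8 MΩ

Required fraction k = V_out/V_DC = 0.6804.
So R2 = R1 · V_out/(V_DC − V_out) = 18.7 × 7.28/(10.7 − 7.28) = 18.7 × 2.129 = 39.81 MΩ.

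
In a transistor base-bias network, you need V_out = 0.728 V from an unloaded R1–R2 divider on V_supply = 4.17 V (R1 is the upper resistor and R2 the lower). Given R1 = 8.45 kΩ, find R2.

R2 ≈ 1.79 kΩ

V_out/V_supply = R2/(R1+R2) = 0.1746.
Rearranging, R2 = R1·k/(1−k) = 8.45 × 0.2115 = 1.787 kΩ.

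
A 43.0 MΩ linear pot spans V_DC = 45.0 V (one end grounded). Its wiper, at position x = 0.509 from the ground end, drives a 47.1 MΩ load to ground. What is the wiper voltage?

Split the track: R_lower = x·R_p = 21.89 MΩ, R_upper = (1−x)·R_p = 21.11 MΩ.
Lower segment in parallel with the load: 21.89 ‖ 47.1 = 14.94 MΩ.
Then V_out = V_DC · 14.94/(21.11 + 14.94) = 18.65 V.

V_out ≈ 18.6 V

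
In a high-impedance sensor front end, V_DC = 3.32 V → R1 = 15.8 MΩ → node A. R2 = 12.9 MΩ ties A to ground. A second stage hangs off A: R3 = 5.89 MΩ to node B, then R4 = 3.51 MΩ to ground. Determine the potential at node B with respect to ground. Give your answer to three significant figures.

V_B ≈ 0.317 V

The second stage (R3 + R4 = 9.400 MΩ) loads node A in parallel with R2.
Effective lower resistance at A: R2 ‖ 9.400 = 5.438 MΩ.
V_A = 3.32 × 5.438/(15.8 + 5.438) = 0.8500 V.
Stage 2 is unloaded, so V_B = V_A · R4/(R3+R4) = 0.8500 × 3.51/9.400 = 0.3174 V.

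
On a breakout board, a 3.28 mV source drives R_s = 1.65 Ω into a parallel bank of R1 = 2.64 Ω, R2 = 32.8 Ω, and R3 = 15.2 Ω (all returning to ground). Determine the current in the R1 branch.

Combine the parallel branches: R_p = (1/2.64 + 1/32.8 + 1/15.2)⁻¹ = 2.105 Ω.
V_A = 3.28 × 2.105/3.755 = 1.839 mV.
I(R1) = V_A / R1 = 1.839/2.64 = 0.6965 mA.
(Check via current divider: I_total = 0.8735 mA; share G_k/ΣG = 0.7973 → same result.)

I ≈ 0.696 mA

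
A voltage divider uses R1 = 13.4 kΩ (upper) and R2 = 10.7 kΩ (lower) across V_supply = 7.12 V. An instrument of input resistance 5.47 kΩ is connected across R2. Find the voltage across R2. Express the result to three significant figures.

R2 ‖ R_L = (10.7 × 5.47)/(10.7 + 5.47) = 3.620 kΩ.
Then V_out = V_supply · R2'/(R1 + R2') = 7.12 × 3.620/17.02 = 1.514 V.

V_out ≈ 1.51 V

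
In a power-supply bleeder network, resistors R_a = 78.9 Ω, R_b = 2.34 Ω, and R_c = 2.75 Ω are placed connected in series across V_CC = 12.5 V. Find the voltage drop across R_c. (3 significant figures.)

V ≈ 0.409 V

Total series resistance ΣR = 78.9 + 2.34 + 2.75 = 83.99 Ω.
V = V_CC · R/ΣR = 12.5 × 0.03274 = 0.4093 V.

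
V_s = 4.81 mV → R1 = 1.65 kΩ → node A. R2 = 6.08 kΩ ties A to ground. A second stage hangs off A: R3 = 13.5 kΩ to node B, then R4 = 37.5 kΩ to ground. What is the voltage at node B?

V_B ≈ 2.71 mV

The second stage (R3 + R4 = 51.00 kΩ) loads node A in parallel with R2.
R2 ‖ (R3+R4) = 5.432 kΩ.
So V_A = 4.81 × 0.7670 = 3.689 mV.
Then the unloaded second divider: V_B = V_A × R4/(R3+R4) = 3.689 × 0.7353 = 2.713 mV.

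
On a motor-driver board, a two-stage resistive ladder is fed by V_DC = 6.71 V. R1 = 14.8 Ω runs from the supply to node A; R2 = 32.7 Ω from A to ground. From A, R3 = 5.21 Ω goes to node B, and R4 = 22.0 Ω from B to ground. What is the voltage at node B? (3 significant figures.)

Node A sees R2 in parallel with the series input of stage 2, R3 + R4 = 27.21 Ω.
R2 ‖ (R3+R4) = 14.85 Ω.
So V_A = 6.71 × 0.5009 = 3.361 V.
Then the unloaded second divider: V_B = V_A × R4/(R3+R4) = 3.361 × 0.8085 = 2.717 V.

V_B ≈ 2.72 V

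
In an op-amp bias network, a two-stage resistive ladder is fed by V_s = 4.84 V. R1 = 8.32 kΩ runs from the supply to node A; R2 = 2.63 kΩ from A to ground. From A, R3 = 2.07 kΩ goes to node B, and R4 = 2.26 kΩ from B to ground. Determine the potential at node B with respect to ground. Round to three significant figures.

V_B ≈ 0.415 V

Looking into the second stage from A: R3 + R4 = 4.330 kΩ appears in parallel with R2.
Effective lower resistance at A: R2 ‖ 4.330 = 1.636 kΩ.
So V_A = 4.84 × 0.1643 = 0.7954 V.
V_B = V_A × 0.5219 = 0.4152 V.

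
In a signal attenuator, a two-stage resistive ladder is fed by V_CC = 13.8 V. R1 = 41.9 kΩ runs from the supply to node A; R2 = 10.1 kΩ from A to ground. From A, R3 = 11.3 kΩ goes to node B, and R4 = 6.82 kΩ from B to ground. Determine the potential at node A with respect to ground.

The second stage (R3 + R4 = 18.12 kΩ) loads node A in parallel with R2.
Effective lower resistance at A: R2 ‖ 18.12 = 6.485 kΩ.
V_A = 13.8 × 6.485/(41.9 + 6.485) = 1.850 V.

V_A ≈ 1.85 V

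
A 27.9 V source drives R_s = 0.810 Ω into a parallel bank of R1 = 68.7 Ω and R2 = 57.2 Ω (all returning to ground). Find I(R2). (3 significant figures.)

Combine the parallel branches: R_p = (1/68.7 + 1/57.2)⁻¹ = 31.21 Ω.
V_A = 27.9 × 31.21/32.02 = 27.19 V.
Branch current I = V_A/R2 = 27.19/57.2 = 0.4754 A.
(Equivalently: I_total = 0.8713 A, then current-divider fraction G_k/ΣG = 0.5457.)

I ≈ 0.475 A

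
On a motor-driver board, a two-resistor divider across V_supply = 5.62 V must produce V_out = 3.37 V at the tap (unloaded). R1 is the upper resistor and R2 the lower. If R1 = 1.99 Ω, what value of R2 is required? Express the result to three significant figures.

R2 ≈ 2.98 Ω

The divider ratio is R2/(R1+R2) = 3.37/5.62 = 0.5996.
R2 = R1 · 0.5996/(1 − 0.5996) = 2.981 Ω.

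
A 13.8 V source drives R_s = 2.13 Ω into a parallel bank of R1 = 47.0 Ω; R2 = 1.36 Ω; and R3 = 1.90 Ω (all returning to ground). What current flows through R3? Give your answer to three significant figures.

Parallel bank: R_p = 1/(1/47.0 + 1/1.36 + 1/1.90) = 0.7795 Ω.
V_A by voltage divider: V_A = 13.8 × 0.7795/(2.13 + 0.7795) = 3.697 V.
I(R3) = V_A / R3 = 3.697/1.90 = 1.946 A.

I ≈ 1.95 A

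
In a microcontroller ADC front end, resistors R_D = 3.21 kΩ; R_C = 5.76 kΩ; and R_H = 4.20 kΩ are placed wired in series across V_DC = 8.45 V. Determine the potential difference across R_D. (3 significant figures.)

V ≈ 2.06 V

Total series resistance ΣR = 3.21 + 5.76 + 4.20 = 13.17 kΩ.
By the voltage-divider rule, V = 8.45 × 3.210/13.17 = 2.060 V.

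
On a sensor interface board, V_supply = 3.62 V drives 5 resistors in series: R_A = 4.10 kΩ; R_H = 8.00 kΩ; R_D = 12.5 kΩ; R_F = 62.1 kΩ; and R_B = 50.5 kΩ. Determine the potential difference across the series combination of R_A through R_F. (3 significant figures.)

Total series resistance ΣR = 4.10 + 8.00 + 12.5 + 62.1 + 50.5 = 137.2 kΩ.
R_{R_A..R_F} = 4.10 + 8.00 + 12.5 + 62.1 = 86.70 kΩ.
V = V_supply · R/ΣR = 3.62 × 0.6319 = 2.288 V.

V ≈ 2.29 V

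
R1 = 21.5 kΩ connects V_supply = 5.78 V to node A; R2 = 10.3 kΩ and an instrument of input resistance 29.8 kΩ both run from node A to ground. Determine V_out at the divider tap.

V_out ≈ 1.52 V

R2 ‖ R_L = (10.3 × 29.8)/(10.3 + 29.8) = 7.654 kΩ.
Then V_out = V_supply · R2'/(R1 + R2') = 5.78 × 7.654/29.15 = 1.518 V.
(Unloaded it would be 1.87 V; the load pulls it down.)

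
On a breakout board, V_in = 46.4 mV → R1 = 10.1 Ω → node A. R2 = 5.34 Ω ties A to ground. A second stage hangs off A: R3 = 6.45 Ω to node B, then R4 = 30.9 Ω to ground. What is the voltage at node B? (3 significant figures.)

The second stage (R3 + R4 = 37.35 Ω) loads node A in parallel with R2.
R2 ‖ (R3+R4) = 4.672 Ω.
First divider: V_A = V_in · 4.672/(10.1 + 4.672) = 14.68 mV.
V_B = V_A × 0.8273 = 12.14 mV.

V_B ≈ 12.1 mV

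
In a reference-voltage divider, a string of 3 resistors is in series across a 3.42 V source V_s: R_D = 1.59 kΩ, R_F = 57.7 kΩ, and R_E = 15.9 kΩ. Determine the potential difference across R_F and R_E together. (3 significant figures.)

V ≈ 3.35 V

Series total: ΣR = 1.59 + 57.7 + 15.9 = 75.19 kΩ.
R_{R_F..R_E} = 57.7 + 15.9 = 73.60 kΩ.
V = V_s · R/ΣR = 3.42 × 0.9789 = 3.348 V.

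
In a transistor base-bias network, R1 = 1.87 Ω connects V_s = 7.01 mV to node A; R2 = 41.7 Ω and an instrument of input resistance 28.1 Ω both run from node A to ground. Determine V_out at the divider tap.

The load sits in parallel with R2, giving an effective lower resistance R2' = R2·R_L/(R2+R_L) = 16.79 Ω.
Now apply the divider: V_out = 7.01 × 0.8998 = 6.307 mV.
(Unloaded it would be 6.71 mV; the load pulls it down.)

V_out ≈ 6.31 mV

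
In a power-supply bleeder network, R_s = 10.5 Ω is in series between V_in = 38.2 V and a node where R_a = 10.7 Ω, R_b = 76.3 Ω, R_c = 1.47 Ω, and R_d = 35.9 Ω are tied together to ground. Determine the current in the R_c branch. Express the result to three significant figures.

Parallel bank: R_p = 1/(1/10.7 + 1/76.3 + 1/1.47 + 1/35.9) = 1.227 Ω.
V_A by voltage divider: V_A = 38.2 × 1.227/(10.5 + 1.227) = 3.998 V.
I(R_c) = V_A / R_c = 3.998/1.47 = 2.720 A.

I ≈ 2.72 A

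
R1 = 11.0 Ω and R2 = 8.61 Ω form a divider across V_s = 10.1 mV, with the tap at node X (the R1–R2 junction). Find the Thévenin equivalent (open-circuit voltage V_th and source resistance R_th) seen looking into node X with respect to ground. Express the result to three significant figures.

V_th is the unloaded tap voltage: V_s · R2/(R1+R2) = 10.1 × 0.4391 = 4.435 mV.
Zeroing V_s shorts the top of R1 to ground, so R_th = R1 ‖ R2 = 4.830 Ω.

V_th ≈ 4.43 mV, R_th ≈ 4.83 Ω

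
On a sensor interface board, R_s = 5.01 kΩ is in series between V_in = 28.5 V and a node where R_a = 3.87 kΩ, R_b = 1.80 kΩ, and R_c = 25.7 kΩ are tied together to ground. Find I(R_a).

Equivalent of the parallel group: R_p = 1.173 kΩ.
Node voltage V_A = V_in · R_p/(R_s + R_p) = 28.5 × 0.1897 = 5.405 V.
Branch current I = V_A/R_a = 5.405/3.87 = 1.397 mA.

I ≈ 1.40 mA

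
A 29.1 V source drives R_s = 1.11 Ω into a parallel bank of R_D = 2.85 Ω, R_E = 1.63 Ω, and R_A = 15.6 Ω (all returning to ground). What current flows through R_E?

I ≈ 8.34 A

Parallel bank: R_p = 1/(1/2.85 + 1/1.63 + 1/15.6) = 0.9723 Ω.
V_A = 29.1 × 0.9723/2.082 = 13.59 V.
Branch current I = V_A/R_E = 13.59/1.63 = 8.336 A.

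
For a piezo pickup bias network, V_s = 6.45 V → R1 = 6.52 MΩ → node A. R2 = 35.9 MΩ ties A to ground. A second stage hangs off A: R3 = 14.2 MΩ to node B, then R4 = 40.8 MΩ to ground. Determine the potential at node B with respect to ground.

V_B ≈ 3.68 V

Looking into the second stage from A: R3 + R4 = 55.00 MΩ appears in parallel with R2.
Effective lower resistance at A: R2 ‖ 55.00 = 21.72 MΩ.
First divider: V_A = V_s · 21.72/(6.52 + 21.72) = 4.961 V.
Stage 2 is unloaded, so V_B = V_A · R4/(R3+R4) = 4.961 × 40.8/55.00 = 3.680 V.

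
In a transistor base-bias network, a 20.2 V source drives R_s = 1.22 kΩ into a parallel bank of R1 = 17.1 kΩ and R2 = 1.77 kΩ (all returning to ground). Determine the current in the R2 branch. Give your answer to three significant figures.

I ≈ 6.48 mA

Parallel bank: R_p = 1/(1/17.1 + 1/1.77) = 1.604 kΩ.
Node voltage V_A = V_DC · R_p/(R_s + R_p) = 20.2 × 0.5680 = 11.47 V.
I(R2) = V_A / R2 = 11.47/1.77 = 6.482 mA.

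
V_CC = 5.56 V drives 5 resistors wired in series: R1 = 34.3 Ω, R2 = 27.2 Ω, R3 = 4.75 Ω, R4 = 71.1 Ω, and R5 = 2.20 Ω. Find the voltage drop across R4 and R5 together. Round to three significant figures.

V ≈ 2.92 V

Series total: ΣR = 34.3 + 27.2 + 4.75 + 71.1 + 2.20 = 139.5 Ω.
R_{R4..R5} = 71.1 + 2.20 = 73.30 Ω.
By the voltage-divider rule, V = 5.56 × 73.30/139.5 = 2.920 V.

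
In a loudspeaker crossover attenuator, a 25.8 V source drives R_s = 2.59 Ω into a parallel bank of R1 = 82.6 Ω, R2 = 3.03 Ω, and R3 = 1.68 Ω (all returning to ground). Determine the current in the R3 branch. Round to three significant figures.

I ≈ 4.48 A

Equivalent of the parallel group: R_p = 1.067 Ω.
V_A = 25.8 × 1.067/3.657 = 7.527 V.
I(R3) = V_A / R3 = 7.527/1.68 = 4.480 A.
(Check via current divider: I_total = 7.055 A; share G_k/ΣG = 0.6350 → same result.)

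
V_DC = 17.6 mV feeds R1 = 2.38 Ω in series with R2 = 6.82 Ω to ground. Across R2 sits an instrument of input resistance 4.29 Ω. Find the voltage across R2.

First combine the lower leg with the load: R2 ‖ R_L = 2.633 Ω.
Then V_out = V_DC · R2'/(R1 + R2') = 17.6 × 2.633/5.013 = 9.245 mV.
(Unloaded it would be 13.0 mV; the load pulls it down.)

V_out ≈ 9.24 mV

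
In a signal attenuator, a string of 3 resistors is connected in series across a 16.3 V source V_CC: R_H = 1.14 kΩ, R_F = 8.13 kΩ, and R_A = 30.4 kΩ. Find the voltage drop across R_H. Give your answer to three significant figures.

V ≈ 0.468 V

Total series resistance ΣR = 1.14 + 8.13 + 30.4 = 39.67 kΩ.
Voltage divider: V = V_CC · (1.140 / 39.67) = 16.3 × 0.02874 = 0.4684 V.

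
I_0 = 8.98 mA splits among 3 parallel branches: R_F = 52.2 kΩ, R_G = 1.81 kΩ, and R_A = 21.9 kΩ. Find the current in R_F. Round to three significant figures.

I ≈ 0.279 mA

Total conductance ΣG = 1/52.2 + 1/1.81 + 1/21.9 = 0.6173 (units of 1/kΩ).
R_F takes the fraction G_k/ΣG = 0.01916/0.6173 = 0.03103, so I = 8.98 × 0.03103 = 0.2787 mA.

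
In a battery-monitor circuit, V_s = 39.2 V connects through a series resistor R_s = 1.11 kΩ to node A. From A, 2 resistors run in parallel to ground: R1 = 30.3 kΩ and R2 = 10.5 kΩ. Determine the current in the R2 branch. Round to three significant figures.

I ≈ 3.27 mA

Parallel bank: R_p = 1/(1/30.3 + 1/10.5) = 7.798 kΩ.
V_A by voltage divider: V_A = 39.2 × 7.798/(1.11 + 7.798) = 34.32 V.
Branch current I = V_A/R2 = 34.32/10.5 = 3.268 mA.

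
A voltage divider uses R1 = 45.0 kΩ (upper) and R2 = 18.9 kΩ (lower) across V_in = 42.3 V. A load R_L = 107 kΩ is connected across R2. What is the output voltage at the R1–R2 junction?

V_out ≈ 11.1 V

R2 ‖ R_L = (18.9 × 107)/(18.9 + 107) = 16.06 kΩ.
Now apply the divider: V_out = 42.3 × 0.2631 = 11.13 V.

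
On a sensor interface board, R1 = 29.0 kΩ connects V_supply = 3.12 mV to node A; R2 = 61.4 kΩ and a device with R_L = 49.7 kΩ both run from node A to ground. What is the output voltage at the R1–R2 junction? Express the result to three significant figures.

V_out ≈ 1.52 mV

The load sits in parallel with R2, giving an effective lower resistance R2' = R2·R_L/(R2+R_L) = 27.47 kΩ.
Voltage divider with the loaded lower leg: V_out = 3.12 × 27.47/(29.0 + 27.47) = 3.12 × 0.4864 = 1.518 mV.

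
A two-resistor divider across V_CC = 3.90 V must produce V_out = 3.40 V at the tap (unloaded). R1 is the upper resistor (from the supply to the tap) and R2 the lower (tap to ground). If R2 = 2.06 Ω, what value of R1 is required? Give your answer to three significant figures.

The divider ratio is R2/(R1+R2) = 3.40/3.90 = 0.8718.
Rearranging, R1 = R2·(1−k)/k = 2.06 × 0.1471 = 0.3029 Ω.

R1 ≈ 0.303 Ω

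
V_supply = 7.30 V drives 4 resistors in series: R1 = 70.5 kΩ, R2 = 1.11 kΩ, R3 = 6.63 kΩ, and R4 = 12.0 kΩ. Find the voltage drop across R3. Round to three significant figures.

V ≈ 0.536 V

Total series resistance ΣR = 70.5 + 1.11 + 6.63 + 12.0 = 90.24 kΩ.
By the voltage-divider rule, V = 7.30 × 6.630/90.24 = 0.5363 V.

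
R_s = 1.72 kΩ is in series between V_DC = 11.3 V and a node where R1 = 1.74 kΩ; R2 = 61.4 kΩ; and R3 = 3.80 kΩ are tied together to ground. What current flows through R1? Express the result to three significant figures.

Combine the parallel branches: R_p = (1/1.74 + 1/61.4 + 1/3.80)⁻¹ = 1.171 kΩ.
V_A = 11.3 × 1.171/2.891 = 4.576 V.
Branch current I = V_A/R1 = 4.576/1.74 = 2.630 mA.

I ≈ 2.63 mA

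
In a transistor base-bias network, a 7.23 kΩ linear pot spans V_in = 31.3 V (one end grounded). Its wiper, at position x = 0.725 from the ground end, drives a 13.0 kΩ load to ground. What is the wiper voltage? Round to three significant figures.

V_out ≈ 20.4 V

Split the track: R_lower = x·R_p = 5.242 kΩ, R_upper = (1−x)·R_p = 1.988 kΩ.
(x·R_p) ‖ R_L = 3.736 kΩ.
Then V_out = V_in · 3.736/(1.988 + 3.736) = 20.43 V.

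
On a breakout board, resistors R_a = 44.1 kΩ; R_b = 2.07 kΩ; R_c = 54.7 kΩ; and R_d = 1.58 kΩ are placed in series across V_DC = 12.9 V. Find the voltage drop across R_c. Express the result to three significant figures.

V ≈ 6.89 V

Total series resistance ΣR = 44.1 + 2.07 + 54.7 + 1.58 = 102.5 kΩ.
By the voltage-divider rule, V = 12.9 × 54.70/102.5 = 6.888 V.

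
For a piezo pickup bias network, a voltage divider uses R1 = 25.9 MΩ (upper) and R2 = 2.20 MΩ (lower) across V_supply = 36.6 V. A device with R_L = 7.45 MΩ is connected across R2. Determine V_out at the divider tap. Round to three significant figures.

V_out ≈ 2.25 V

R2 ‖ R_L = (2.20 × 7.45)/(2.20 + 7.45) = 1.698 MΩ.
Then V_out = V_supply · R2'/(R1 + R2') = 36.6 × 1.698/27.60 = 2.252 V.
(Unloaded it would be 2.87 V; the load pulls it down.)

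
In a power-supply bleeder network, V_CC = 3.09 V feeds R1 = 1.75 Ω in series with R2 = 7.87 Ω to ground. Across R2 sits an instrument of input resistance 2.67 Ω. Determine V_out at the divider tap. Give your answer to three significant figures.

R2 ‖ R_L = (7.87 × 2.67)/(7.87 + 2.67) = 1.994 Ω.
Now apply the divider: V_out = 3.09 × 0.5325 = 1.646 V.

V_out ≈ 1.65 V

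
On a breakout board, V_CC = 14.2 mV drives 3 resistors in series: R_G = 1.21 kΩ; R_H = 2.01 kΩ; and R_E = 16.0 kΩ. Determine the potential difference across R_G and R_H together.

Total series resistance ΣR = 1.21 + 2.01 + 16.0 = 19.22 kΩ.
R_{R_G..R_H} = 1.21 + 2.01 = 3.220 kΩ.
Voltage divider: V = V_CC · (3.220 / 19.22) = 14.2 × 0.1675 = 2.379 mV.

V ≈ 2.38 mV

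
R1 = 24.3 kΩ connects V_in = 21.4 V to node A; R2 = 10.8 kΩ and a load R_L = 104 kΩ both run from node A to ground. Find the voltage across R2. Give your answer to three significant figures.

V_out ≈ 6.14 V

First combine the lower leg with the load: R2 ‖ R_L = 9.784 kΩ.
Voltage divider with the loaded lower leg: V_out = 21.4 × 9.784/(24.3 + 9.784) = 21.4 × 0.2871 = 6.143 V.
(Unloaded it would be 6.58 V; the load pulls it down.)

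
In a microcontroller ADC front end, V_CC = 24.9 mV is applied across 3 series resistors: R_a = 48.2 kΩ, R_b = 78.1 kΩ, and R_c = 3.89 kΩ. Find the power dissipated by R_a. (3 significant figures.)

The common current is I = 24.9/130.2 = 0.1913 µA.
P = I²R = 0.03658 × 48.2 = 1.763 nW.

P ≈ 1.76 nW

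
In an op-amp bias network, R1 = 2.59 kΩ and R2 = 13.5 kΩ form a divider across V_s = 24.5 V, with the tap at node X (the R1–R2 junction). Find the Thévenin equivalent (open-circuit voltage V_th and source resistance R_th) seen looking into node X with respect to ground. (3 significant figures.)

V_th ≈ 20.6 V, R_th ≈ 2.17 kΩ

Open-circuit (no load on X): V_th = V_s · R2/(R1 + R2) = 24.5 × 13.5/(2.590 + 13.5) = 20.56 V.
With V_s suppressed (replaced by a short), R_th = R1 ‖ R2 = (2.590 × 13.5)/(2.590 + 13.5) = 2.173 kΩ.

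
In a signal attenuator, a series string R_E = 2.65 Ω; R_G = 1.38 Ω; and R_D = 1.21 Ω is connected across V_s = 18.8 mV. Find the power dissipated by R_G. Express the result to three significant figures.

P ≈ 17.8 µW

Series current I = V_s/ΣR = 18.8/5.240 = 3.588 mA.
P = I²R = 12.87 × 1.38 = 17.76 µW.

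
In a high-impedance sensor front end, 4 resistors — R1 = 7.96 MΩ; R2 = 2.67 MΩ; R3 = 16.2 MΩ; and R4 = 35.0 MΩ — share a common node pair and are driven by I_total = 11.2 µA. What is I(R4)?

I ≈ 0.542 µA

Conductances: ΣG = 1/7.96 + 1/2.67 + 1/16.2 + 1/35.0 = 0.5905 (1/MΩ).
Current divider: I(R4) = I_total · G_k/ΣG = 11.2 × (0.02857/0.5905) = 11.2 × 0.04839 = 0.5420 µA.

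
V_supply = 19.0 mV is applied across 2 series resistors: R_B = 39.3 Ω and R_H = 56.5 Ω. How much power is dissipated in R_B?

P ≈ 1.55 µW

The common current is I = 19.0/95.80 = 0.1983 mA.
P(R_B) = I²·R_B = (0.1983)² × 39.3 = 1.546 µW.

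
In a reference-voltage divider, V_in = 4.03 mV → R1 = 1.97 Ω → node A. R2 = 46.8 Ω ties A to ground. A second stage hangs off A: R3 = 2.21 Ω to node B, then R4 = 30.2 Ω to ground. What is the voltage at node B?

Node A sees R2 in parallel with the series input of stage 2, R3 + R4 = 32.41 Ω.
R2 ‖ (R3+R4) = 19.15 Ω.
V_A = 4.03 × 19.15/(1.97 + 19.15) = 3.654 mV.
Stage 2 is unloaded, so V_B = V_A · R4/(R3+R4) = 3.654 × 30.2/32.41 = 3.405 mV.

V_B ≈ 3.40 mV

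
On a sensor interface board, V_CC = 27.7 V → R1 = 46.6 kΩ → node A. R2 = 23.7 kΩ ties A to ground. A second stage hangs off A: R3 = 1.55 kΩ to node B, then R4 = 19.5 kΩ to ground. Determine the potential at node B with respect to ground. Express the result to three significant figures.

V_B ≈ 4.95 V

The second stage (R3 + R4 = 21.05 kΩ) loads node A in parallel with R2.
Effective lower resistance at A: R2 ‖ 21.05 = 11.15 kΩ.
V_A = 27.7 × 11.15/(46.6 + 11.15) = 5.347 V.
V_B = V_A × 0.9264 = 4.954 V.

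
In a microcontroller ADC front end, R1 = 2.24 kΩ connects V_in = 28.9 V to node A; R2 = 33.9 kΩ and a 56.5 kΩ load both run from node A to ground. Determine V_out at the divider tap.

V_out ≈ 26.1 V

First combine the lower leg with the load: R2 ‖ R_L = 21.19 kΩ.
Then V_out = V_in · R2'/(R1 + R2') = 28.9 × 21.19/23.43 = 26.14 V.
(Unloaded it would be 27.1 V; the load pulls it down.)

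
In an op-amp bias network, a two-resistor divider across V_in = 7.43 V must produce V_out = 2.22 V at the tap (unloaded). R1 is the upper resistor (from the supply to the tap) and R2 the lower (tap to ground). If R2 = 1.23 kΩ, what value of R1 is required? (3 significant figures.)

R1 ≈ 2.89 kΩ

Required fraction k = V_out/V_in = 0.2988.
So R1 = R2 · (V_in/V_out − 1) = 1.23 × (7.43/2.22 − 1) = 1.23 × 2.347 = 2.887 kΩ.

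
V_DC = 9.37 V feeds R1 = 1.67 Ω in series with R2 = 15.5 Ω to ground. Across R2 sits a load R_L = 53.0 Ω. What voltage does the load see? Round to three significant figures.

V_out ≈ 8.22 V

R2 ‖ R_L = (15.5 × 53.0)/(15.5 + 53.0) = 11.99 Ω.
Then V_out = V_DC · R2'/(R1 + R2') = 9.37 × 11.99/13.66 = 8.225 V.
(Unloaded it would be 8.46 V; the load pulls it down.)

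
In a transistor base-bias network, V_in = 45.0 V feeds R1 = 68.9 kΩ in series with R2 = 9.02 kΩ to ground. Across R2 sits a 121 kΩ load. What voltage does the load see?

V_out ≈ 4.89 V

First combine the lower leg with the load: R2 ‖ R_L = 8.394 kΩ.
Now apply the divider: V_out = 45.0 × 0.1086 = 4.887 V.
(Unloaded it would be 5.21 V; the load pulls it down.)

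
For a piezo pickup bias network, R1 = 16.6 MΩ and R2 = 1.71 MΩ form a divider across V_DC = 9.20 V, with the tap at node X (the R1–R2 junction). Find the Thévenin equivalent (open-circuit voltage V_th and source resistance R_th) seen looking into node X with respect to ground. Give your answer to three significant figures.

Open-circuit (no load on X): V_th = V_DC · R2/(R1 + R2) = 9.20 × 1.71/(16.60 + 1.71) = 0.8592 V.
Zeroing V_DC shorts the top of R1 to ground, so R_th = R1 ‖ R2 = 1.550 MΩ.

V_th ≈ 0.859 V, R_th ≈ 1.55 MΩ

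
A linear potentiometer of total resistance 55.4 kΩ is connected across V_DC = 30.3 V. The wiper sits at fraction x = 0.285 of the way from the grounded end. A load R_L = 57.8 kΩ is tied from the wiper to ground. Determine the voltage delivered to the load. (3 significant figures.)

Lower segment x·R_p = 15.79 kΩ; upper segment (1−x)·R_p = 39.61 kΩ.
R_L loads the lower segment: effective lower R = 12.40 kΩ.
Loaded-divider output: V_out = 30.3 × 0.2384 = 7.224 V.
(Unloaded: V_out = x·V_DC = 8.64 V.)

V_out ≈ 7.22 V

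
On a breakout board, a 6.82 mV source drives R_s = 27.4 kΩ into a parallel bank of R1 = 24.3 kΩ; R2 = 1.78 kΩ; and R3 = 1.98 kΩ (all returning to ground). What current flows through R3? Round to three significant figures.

I ≈ 0.110 µA

Parallel bank: R_p = 1/(1/24.3 + 1/1.78 + 1/1.98) = 0.9025 kΩ.
Node voltage V_A = V_s · R_p/(R_s + R_p) = 6.82 × 0.03189 = 0.2175 mV.
I(R3) = V_A / R3 = 0.2175/1.98 = 0.1098 µA.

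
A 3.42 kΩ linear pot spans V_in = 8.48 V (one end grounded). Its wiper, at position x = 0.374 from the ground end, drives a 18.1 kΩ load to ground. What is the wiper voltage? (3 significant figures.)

The pot divides into 2.141 kΩ above the wiper and 1.279 kΩ below.
R_L loads the lower segment: effective lower R = 1.195 kΩ.
V_out = 8.48 × 1.195/(2.141 + 1.195) = 3.037 V.
(Unloaded: V_out = x·V_in = 3.17 V.)

V_out ≈ 3.04 V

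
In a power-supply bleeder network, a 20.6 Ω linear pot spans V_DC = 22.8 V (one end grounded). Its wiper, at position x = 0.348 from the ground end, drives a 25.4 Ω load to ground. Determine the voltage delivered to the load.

V_out ≈ 6.70 V

Split the track: R_lower = x·R_p = 7.169 Ω, R_upper = (1−x)·R_p = 13.43 Ω.
R_L loads the lower segment: effective lower R = 5.591 Ω.
V_out = 22.8 × 5.591/(13.43 + 5.591) = 6.701 V.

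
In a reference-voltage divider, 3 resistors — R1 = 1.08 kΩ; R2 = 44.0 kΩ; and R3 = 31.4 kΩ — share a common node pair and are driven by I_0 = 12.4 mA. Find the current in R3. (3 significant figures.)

Total conductance ΣG = 1/1.08 + 1/44.0 + 1/31.4 = 0.9805 (units of 1/kΩ).
Current divider: I(R3) = I_0 · G_k/ΣG = 12.4 × (0.03185/0.9805) = 12.4 × 0.03248 = 0.4028 mA.

I ≈ 0.403 mA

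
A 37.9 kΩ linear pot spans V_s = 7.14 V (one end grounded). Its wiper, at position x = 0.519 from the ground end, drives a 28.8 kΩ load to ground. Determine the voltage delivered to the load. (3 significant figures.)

V_out ≈ 2.79 V

The pot divides into 18.23 kΩ above the wiper and 19.67 kΩ below.
R_L loads the lower segment: effective lower R = 11.69 kΩ.
V_out = 7.14 × 11.69/(18.23 + 11.69) = 2.789 V.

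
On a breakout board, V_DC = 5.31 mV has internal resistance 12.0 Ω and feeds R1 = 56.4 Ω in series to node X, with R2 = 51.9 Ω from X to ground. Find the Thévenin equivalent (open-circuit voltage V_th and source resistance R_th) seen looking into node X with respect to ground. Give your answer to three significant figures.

V_th ≈ 2.29 mV, R_th ≈ 29.5 Ω

R1' = 12.0 + 56.4 = 68.40 Ω (source resistance + R1).
With X open, the divider is unloaded: V_th = 5.31 × 51.9/120.3 = 2.291 mV.
Looking into X with the source shorted: R_th = R1'·R2/(R1'+R2) = 68.40 × 51.9/120.3 = 29.51 Ω.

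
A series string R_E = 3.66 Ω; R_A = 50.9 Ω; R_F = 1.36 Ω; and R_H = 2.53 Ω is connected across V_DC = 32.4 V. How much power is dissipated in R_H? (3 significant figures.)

Series current I = V_DC/ΣR = 32.4/58.45 = 0.5543 A.
P = I²R = 0.3073 × 2.53 = 0.7774 W.

P ≈ 0.777 W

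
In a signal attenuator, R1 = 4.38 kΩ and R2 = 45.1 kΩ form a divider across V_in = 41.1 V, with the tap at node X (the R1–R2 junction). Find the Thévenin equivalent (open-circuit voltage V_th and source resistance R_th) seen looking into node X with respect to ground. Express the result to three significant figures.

With X open, the divider is unloaded: V_th = 41.1 × 45.1/49.48 = 37.46 V.
With V_in suppressed (replaced by a short), R_th = R1 ‖ R2 = (4.380 × 45.1)/(4.380 + 45.1) = 3.992 kΩ.

V_th ≈ 37.5 V, R_th ≈ 3.99 kΩ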